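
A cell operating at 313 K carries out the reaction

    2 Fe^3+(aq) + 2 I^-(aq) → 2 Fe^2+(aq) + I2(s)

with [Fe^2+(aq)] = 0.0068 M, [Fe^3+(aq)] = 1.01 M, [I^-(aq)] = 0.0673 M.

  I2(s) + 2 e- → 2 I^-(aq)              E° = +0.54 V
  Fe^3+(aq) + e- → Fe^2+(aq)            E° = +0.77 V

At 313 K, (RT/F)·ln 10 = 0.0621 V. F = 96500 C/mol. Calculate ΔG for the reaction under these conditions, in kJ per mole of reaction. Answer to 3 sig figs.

With Fe³⁺/Fe²⁺ reduced at the cathode, E°cell = +0.77 − (+0.54) = +0.23 V and n = 2.
The reaction quotient is [Fe^2+(aq)]^2 / ([Fe^3+(aq)]^2·[I^-(aq)]^2) = 0.01; by Nernst, E = +0.23 − (0.0621/2)(−2.000) = +0.2921 V.
Finally ΔG = −nFE = −(2)(96500 C/mol)(+0.2921 V) = −56.4 kJ/mol.

−56.4 kJ/mol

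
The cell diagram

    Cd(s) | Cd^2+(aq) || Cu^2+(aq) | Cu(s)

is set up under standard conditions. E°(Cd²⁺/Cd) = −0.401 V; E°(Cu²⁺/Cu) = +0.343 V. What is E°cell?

By convention the left-hand electrode in cell notation is the anode (oxidation) and the right-hand electrode is the cathode (reduction).
E°cell = E°(right) − E°(left) = +0.343 − (−0.401) = +0.744 V.

+0.744 V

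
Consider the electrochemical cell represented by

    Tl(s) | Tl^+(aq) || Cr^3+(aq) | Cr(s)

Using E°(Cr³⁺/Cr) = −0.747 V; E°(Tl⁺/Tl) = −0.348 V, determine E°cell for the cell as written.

−0.399 V

By convention the left-hand electrode in cell notation is the anode (oxidation) and the right-hand electrode is the cathode (reduction).
E°cell = E°(right) − E°(left) = −0.747 − (−0.348) = −0.399 V.
The negative sign shows that, as written, the cell would require an external voltage to drive the reaction.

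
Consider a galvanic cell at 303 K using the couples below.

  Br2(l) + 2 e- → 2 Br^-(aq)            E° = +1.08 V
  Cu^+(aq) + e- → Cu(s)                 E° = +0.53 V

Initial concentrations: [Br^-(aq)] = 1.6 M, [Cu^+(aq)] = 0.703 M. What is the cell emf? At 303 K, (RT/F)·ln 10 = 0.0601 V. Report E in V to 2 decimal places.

The Br₂/Br⁻ couple has the more positive E°, so it is the cathode; Cu⁺/Cu is the anode.
E°cell = +1.08 − (+0.53) = +0.55 V, with n = 2 electrons transferred.
Balancing gives Br2(l) + 2 Cu(s) → 2 Br^-(aq) + 2 Cu^+(aq); hence Q = [Br^-(aq)]^2·[Cu^+(aq)]^2 = 1.27 (log Q = 0.102).
Applying E = E° − (RT ln10/nF)·log Q gives +0.55 − (0.0601/2)(0.102) = +0.55 V.

+0.55 V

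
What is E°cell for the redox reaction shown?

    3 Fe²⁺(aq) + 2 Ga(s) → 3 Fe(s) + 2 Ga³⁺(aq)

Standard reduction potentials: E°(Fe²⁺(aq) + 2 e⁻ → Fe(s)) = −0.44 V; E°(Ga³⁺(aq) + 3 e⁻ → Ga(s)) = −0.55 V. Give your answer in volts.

+0.11 V

Fe²⁺(aq) gains electrons, so the Fe²⁺/Fe couple is the cathode; the Ga³⁺/Ga couple is the anode.
E°cell = E°(cathode) − E°(anode) = −0.44 − (−0.55) = +0.11 V.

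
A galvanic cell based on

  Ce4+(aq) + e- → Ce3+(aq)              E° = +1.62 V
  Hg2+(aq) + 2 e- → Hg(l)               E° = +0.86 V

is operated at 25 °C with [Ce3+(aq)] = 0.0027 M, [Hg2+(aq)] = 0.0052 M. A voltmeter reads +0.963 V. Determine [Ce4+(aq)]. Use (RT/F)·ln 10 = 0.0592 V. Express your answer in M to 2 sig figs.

0.52 M

The Ce⁴⁺/Ce³⁺ couple has the larger reduction potential, so it is the cathode: E°cell = +1.62 − (+0.86) = +0.76 V and n = 2.
Rearranging E = E° − (0.0592/n)·log Q gives log Q = 2(+0.76 − (+0.963))/0.0592 = −6.858.
The balanced reaction is 2 Ce4+(aq) + Hg(l) → 2 Ce3+(aq) + Hg2+(aq), so Q = ([Ce3+(aq)]^2·[Hg2+(aq)]) / [Ce4+(aq)]^2.
Solving for the unknown gives log [Ce4+(aq)] = −0.282, so [Ce4+(aq)] ≈ 0.52 M.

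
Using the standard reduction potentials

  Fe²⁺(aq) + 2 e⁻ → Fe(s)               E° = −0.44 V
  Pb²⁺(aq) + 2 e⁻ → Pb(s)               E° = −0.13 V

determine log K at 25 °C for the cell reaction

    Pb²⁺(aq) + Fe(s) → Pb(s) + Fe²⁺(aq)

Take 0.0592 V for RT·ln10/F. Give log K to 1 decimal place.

log K = 10.5

The Pb²⁺/Pb couple is reduced (cathode); E°cell = −0.13 − (−0.44) = +0.31 V with n = 2.
At equilibrium E = 0, so log K = nE°cell / 0.0592 = (2)(+0.31) / 0.0592 = 10.5.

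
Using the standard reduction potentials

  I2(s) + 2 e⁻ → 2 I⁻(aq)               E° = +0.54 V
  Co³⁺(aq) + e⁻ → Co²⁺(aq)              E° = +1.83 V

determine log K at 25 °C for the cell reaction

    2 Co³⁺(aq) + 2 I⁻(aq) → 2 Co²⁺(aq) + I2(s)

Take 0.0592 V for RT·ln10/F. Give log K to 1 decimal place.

log K = 43.6

The Co³⁺/Co²⁺ couple is reduced (cathode); E°cell = +1.83 − (+0.54) = +1.29 V with n = 2.
At equilibrium E = 0, so log K = nE°cell / 0.0592 = (2)(+1.29) / 0.0592 = 43.6.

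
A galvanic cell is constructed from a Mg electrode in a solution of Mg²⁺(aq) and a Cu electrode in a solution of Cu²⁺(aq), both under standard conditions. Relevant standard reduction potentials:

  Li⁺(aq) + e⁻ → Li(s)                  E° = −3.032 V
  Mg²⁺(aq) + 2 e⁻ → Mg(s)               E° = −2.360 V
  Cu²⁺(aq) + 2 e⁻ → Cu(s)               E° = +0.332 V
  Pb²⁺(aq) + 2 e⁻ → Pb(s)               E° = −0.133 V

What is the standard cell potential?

+2.692 V

The Cu²⁺/Cu couple has the higher E°, so Cu ion is reduced (cathode) and Mg is oxidized (anode).
E°cell = E°(cathode) − E°(anode) = +0.332 − (−2.360) = +2.692 V.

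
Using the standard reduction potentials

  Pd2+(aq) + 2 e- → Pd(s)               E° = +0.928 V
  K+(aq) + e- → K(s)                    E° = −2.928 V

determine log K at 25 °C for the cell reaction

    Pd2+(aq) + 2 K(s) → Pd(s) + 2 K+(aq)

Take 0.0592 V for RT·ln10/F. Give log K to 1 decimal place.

log K = 130.3

The Pd²⁺/Pd couple is reduced (cathode); E°cell = +0.928 − (−2.928) = +3.856 V with n = 2.
At equilibrium E = 0, so log K = nE°cell / 0.0592 = (2)(+3.856) / 0.0592 = 130.3.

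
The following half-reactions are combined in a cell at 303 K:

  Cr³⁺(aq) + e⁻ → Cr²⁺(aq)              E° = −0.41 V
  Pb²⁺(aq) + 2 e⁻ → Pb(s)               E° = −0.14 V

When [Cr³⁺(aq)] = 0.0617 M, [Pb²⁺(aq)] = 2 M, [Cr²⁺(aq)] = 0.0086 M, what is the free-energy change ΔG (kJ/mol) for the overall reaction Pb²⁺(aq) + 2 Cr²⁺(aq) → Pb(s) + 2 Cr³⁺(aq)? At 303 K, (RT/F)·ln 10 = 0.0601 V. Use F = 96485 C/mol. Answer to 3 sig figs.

The standard cell potential is −0.14 − (−0.41) = +0.27 V, with n = 2 electrons in the balanced equation.
Here Q = [Cr³⁺(aq)]^2 / ([Pb²⁺(aq)]·[Cr²⁺(aq)]^2) = 25.7 (log Q = 1.411), giving E = +0.27 − (0.0601/2)·(1.411) = +0.2276 V.
Finally ΔG = −nFE = −(2)(96485 C/mol)(+0.2276 V) = −43.9 kJ/mol.

−43.9 kJ/mol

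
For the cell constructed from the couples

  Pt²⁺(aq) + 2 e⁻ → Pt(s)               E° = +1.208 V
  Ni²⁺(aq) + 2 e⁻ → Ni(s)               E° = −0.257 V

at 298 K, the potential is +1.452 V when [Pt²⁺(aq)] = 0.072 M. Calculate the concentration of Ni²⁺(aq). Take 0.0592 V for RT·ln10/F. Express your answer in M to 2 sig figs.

The Pt²⁺/Pt couple has the larger reduction potential, so it is the cathode: E°cell = +1.208 − (−0.257) = +1.465 V and n = 2.
Since E = E° − (0.0592/n)·log Q, log Q = n(E° − E)/0.0592 = 0.439.
The balanced reaction is Pt²⁺(aq) + Ni(s) → Pt(s) + Ni²⁺(aq), so Q = [Ni²⁺(aq)] / [Pt²⁺(aq)].
Solving for the unknown gives log [Ni²⁺(aq)] = −0.704, so [Ni²⁺(aq)] ≈ 0.20 M.

0.20 M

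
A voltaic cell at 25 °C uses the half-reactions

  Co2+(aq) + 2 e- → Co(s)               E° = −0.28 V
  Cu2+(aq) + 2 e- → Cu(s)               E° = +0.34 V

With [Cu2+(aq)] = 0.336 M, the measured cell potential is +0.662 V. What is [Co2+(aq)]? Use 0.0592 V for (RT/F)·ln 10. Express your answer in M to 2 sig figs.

Cu²⁺/Cu is the cathode (higher E°); E°cell = +0.34 − (−0.28) = +0.62 V with n = 2.
From the Nernst equation, log Q = n(E° − E)/0.0592 = 2·(+0.62 − (+0.662))/0.0592 = −1.419.
Balancing electrons gives Cu2+(aq) + Co(s) → Cu(s) + Co2+(aq); thus Q = [Co2+(aq)] / [Cu2+(aq)].
Substituting the known concentrations and solving, log [Co2+(aq)] = −1.893 and [Co2+(aq)] = 0.013 M.

0.013 M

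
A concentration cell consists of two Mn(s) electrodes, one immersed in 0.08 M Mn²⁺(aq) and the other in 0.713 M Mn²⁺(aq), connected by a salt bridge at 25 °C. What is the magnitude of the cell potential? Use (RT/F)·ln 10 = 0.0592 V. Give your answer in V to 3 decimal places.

For a concentration cell E°cell = 0, since both electrodes use the same couple.
The compartment with the higher Mn²⁺(aq) concentration (0.713 M) acts as the cathode; ions are reduced there and produced at the dilute (0.08 M) anode.
With n = 2, Ecell = −(0.0592/2)·log([dilute]/[conc]) = −(0.0592/2)·log(0.08/0.713) = +0.028 V.

0.028 V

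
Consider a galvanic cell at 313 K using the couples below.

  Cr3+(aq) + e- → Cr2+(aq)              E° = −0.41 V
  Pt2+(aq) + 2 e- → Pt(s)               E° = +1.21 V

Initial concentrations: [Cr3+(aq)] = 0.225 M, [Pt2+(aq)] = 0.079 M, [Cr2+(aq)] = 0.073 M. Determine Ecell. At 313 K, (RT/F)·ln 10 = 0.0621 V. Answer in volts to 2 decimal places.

+1.56 V

The Pt²⁺/Pt couple has the more positive E°, so it is the cathode; Cr³⁺/Cr²⁺ is the anode.
The standard potential is +1.21 − (−0.41) = +1.62 V and the balanced reaction transfers n = 2 electrons.
The balanced reaction is Pt2+(aq) + 2 Cr2+(aq) → Pt(s) + 2 Cr3+(aq), so Q = [Cr3+(aq)]^2 / ([Pt2+(aq)]·[Cr2+(aq)]^2) = 120 and log Q = 2.080.
E = E° − (0.0621/n)·log Q = +1.62 − (0.0621/2)(2.080) = +1.56 V.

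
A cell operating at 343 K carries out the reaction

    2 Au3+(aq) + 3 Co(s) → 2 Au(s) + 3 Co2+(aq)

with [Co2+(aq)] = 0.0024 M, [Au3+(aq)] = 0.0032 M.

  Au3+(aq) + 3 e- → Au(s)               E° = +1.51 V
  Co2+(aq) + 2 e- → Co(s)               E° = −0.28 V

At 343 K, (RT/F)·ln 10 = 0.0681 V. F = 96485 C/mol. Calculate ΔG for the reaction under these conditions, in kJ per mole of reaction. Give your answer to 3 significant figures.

The standard cell potential is +1.51 − (−0.28) = +1.79 V, with n = 6 electrons in the balanced equation.
Q = [Co2+(aq)]^3 / [Au3+(aq)]^2 = 0.00135, so log Q = −2.870 and E = +1.79 − (0.0681/6)(−2.870) = +1.8226 V.
ΔG = −nFE = −(6)(96485)(+1.8226) J/mol = −1060 kJ/mol.

−1060 kJ/mol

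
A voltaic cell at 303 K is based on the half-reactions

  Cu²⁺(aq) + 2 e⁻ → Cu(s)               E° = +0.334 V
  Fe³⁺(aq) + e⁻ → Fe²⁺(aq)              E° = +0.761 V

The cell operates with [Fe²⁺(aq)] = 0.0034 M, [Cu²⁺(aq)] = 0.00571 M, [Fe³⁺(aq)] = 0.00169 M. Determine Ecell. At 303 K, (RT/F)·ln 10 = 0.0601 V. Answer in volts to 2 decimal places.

Fe³⁺/Fe²⁺ is reduced (cathode, E° = +0.761 V) and Cu²⁺/Cu is oxidized (anode).
E°cell = +0.761 − (+0.334) = +0.427 V, with n = 2 electrons transferred.
Balancing gives 2 Fe³⁺(aq) + Cu(s) → 2 Fe²⁺(aq) + Cu²⁺(aq); hence Q = ([Fe²⁺(aq)]^2·[Cu²⁺(aq)]) / [Fe³⁺(aq)]^2 = 0.0231 (log Q = −1.636).
Applying E = E° − (RT ln10/nF)·log Q gives +0.427 − (0.0601/2)(−1.636) = +0.48 V.

+0.48 V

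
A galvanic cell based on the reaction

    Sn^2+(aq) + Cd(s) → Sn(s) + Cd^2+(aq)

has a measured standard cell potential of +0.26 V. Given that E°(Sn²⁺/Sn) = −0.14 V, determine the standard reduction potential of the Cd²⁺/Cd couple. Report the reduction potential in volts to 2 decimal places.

−0.40 V

In the reaction as written the Sn²⁺/Sn couple is reduced (cathode) and Cd²⁺/Cd is oxidized (anode), so E°cell = E°(Sn²⁺/Sn) − E°(Cd²⁺/Cd).
E°(Cd²⁺/Cd) = E°(cathode) − E°cell = −0.14 − (+0.26) = −0.40 V.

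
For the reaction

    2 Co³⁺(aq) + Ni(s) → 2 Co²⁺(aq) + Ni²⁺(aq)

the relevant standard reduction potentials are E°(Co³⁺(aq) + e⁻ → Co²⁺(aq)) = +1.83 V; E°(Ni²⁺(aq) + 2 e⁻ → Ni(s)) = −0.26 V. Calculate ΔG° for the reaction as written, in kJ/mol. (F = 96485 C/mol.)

In the reaction as written Co³⁺(aq) is reduced, so the Co³⁺/Co²⁺ couple is the cathode and Ni²⁺/Ni is the anode.
E°cell = +1.83 − (−0.26) = +2.09 V; balancing electrons gives n = 2.
ΔG° = −nFE°cell = −(2)(96485)(+2.09) J/mol = −403 kJ/mol.

−403 kJ/mol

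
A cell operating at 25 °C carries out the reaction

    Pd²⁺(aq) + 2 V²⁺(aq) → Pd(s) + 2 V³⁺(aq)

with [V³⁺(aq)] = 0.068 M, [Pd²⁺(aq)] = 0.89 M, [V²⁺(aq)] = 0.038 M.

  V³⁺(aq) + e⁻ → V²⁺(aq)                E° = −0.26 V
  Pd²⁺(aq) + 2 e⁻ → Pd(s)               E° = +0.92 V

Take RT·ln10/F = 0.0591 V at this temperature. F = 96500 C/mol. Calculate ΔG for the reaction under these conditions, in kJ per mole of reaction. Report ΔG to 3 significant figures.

E°cell = +0.92 − (−0.26) = +1.18 V; the balanced reaction transfers n = 2 electrons.
Here Q = [V³⁺(aq)]^2 / ([Pd²⁺(aq)]·[V²⁺(aq)]^2) = 3.6 (log Q = 0.556), giving E = +1.18 − (0.0591/2)·(0.556) = +1.1636 V.
Finally ΔG = −nFE = −(2)(96500 C/mol)(+1.1636 V) = −225 kJ/mol.

−225 kJ/mol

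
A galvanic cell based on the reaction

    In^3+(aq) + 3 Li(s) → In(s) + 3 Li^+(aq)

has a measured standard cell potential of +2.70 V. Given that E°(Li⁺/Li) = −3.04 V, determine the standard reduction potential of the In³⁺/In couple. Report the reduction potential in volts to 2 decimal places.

−0.34 V

In the reaction as written the In³⁺/In couple is reduced (cathode) and Li⁺/Li is oxidized (anode), so E°cell = E°(In³⁺/In) − E°(Li⁺/Li).
E°(In³⁺/In) = E°cell + E°(anode) = +2.70 + (−3.04) = −0.34 V.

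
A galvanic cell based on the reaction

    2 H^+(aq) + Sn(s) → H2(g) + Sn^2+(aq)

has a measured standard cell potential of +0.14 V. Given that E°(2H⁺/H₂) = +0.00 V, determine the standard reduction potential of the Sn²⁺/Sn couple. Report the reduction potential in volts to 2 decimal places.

In the reaction as written the 2H⁺/H₂ couple is reduced (cathode) and Sn²⁺/Sn is oxidized (anode), so E°cell = E°(2H⁺/H₂) − E°(Sn²⁺/Sn).
E°(Sn²⁺/Sn) = E°(cathode) − E°cell = +0.00 − (+0.14) = −0.14 V.

−0.14 V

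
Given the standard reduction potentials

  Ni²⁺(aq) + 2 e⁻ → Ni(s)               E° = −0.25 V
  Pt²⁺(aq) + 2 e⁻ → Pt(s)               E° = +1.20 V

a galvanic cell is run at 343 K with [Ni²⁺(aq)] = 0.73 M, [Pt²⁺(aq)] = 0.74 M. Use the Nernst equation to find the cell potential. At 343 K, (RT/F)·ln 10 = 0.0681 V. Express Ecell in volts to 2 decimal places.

+1.45 V

The Pt²⁺/Pt couple has the more positive E°, so it is the cathode; Ni²⁺/Ni is the anode.
E°cell = E°cat − E°an = +1.20 − (−0.25) = +1.45 V; n = 2.
Balancing gives Pt²⁺(aq) + Ni(s) → Pt(s) + Ni²⁺(aq); hence Q = [Ni²⁺(aq)] / [Pt²⁺(aq)] = 0.986 (log Q = −0.006).
E = E° − (0.0681/n)·log Q = +1.45 − (0.0681/2)(−0.006) = +1.45 V.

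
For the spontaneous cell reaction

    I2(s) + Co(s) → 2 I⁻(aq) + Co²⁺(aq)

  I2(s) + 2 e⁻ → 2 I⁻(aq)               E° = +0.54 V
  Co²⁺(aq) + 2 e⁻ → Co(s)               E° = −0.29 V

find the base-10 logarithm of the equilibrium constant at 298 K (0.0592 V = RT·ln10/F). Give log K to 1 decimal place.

The I₂/I⁻ couple is reduced (cathode); E°cell = +0.54 − (−0.29) = +0.83 V with n = 2.
At equilibrium E = 0, so log K = nE°cell / 0.0592 = (2)(+0.83) / 0.0592 = 28.0.

log K = 28.0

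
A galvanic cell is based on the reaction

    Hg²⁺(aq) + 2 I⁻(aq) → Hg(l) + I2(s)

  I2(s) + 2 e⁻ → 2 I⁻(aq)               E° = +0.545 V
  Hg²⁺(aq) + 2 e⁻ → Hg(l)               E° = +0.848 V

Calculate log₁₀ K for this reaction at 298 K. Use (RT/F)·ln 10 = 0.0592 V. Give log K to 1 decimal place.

The Hg²⁺/Hg couple is reduced (cathode); E°cell = +0.848 − (+0.545) = +0.303 V with n = 2.
At equilibrium E = 0, so log K = nE°cell / 0.0592 = (2)(+0.303) / 0.0592 = 10.2.

log K = 10.2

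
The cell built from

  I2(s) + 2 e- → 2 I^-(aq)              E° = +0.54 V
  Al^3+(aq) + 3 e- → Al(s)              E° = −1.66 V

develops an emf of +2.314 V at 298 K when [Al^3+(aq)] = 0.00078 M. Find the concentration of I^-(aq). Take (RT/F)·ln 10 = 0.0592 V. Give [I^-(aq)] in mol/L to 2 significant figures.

The I₂/I⁻ couple has the larger reduction potential, so it is the cathode: E°cell = +0.54 − (−1.66) = +2.20 V and n = 6.
From the Nernst equation, log Q = n(E° − E)/0.0592 = 6·(+2.20 − (+2.314))/0.0592 = −11.554.
For 3 I2(s) + 2 Al(s) → 6 I^-(aq) + 2 Al^3+(aq), the reaction quotient is Q = [I^-(aq)]^6·[Al^3+(aq)]^2.
Substituting the known concentrations and solving, log [I^-(aq)] = −0.890 and [I^-(aq)] = 0.13 M.

0.13 M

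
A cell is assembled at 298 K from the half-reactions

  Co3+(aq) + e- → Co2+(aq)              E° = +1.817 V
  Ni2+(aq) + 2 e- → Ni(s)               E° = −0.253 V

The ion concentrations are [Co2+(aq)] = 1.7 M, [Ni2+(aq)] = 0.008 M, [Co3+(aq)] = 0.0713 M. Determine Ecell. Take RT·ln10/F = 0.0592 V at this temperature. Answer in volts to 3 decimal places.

Co³⁺/Co²⁺ is reduced (cathode, E° = +1.817 V) and Ni²⁺/Ni is oxidized (anode).
The standard potential is +1.817 − (−0.253) = +2.070 V and the balanced reaction transfers n = 2 electrons.
Balancing gives 2 Co3+(aq) + Ni(s) → 2 Co2+(aq) + Ni2+(aq); hence Q = ([Co2+(aq)]^2·[Ni2+(aq)]) / [Co3+(aq)]^2 = 4.55 (log Q = 0.658).
Applying E = E° − (RT ln10/nF)·log Q gives +2.070 − (0.0592/2)(0.658) = +2.051 V.

+2.051 V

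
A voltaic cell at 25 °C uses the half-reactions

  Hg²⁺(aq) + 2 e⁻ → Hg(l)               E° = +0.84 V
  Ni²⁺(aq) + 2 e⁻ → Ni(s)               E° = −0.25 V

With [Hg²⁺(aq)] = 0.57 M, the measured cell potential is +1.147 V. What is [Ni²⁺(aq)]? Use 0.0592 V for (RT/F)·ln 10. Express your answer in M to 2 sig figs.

Hg²⁺/Hg is the cathode (higher E°); E°cell = +0.84 − (−0.25) = +1.09 V with n = 2.
From the Nernst equation, log Q = n(E° − E)/0.0592 = 2·(+1.09 − (+1.147))/0.0592 = −1.926.
The balanced reaction is Hg²⁺(aq) + Ni(s) → Hg(l) + Ni²⁺(aq), so Q = [Ni²⁺(aq)] / [Hg²⁺(aq)].
Solving for the unknown gives log [Ni²⁺(aq)] = −2.170, so [Ni²⁺(aq)] ≈ 0.0068 M.

0.0068 M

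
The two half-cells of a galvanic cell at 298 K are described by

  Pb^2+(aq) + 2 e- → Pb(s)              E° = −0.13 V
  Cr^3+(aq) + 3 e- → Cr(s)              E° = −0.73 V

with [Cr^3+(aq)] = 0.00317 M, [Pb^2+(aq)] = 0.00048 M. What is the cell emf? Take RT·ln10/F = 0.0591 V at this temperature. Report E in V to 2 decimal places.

Pb²⁺/Pb is reduced (cathode, E° = −0.13 V) and Cr³⁺/Cr is oxidized (anode).
E°cell = −0.13 − (−0.73) = +0.60 V, with n = 6 electrons transferred.
Balancing gives 3 Pb^2+(aq) + 2 Cr(s) → 3 Pb(s) + 2 Cr^3+(aq); hence Q = [Cr^3+(aq)]^2 / [Pb^2+(aq)]^3 = 9.09×10^4 (log Q = 4.958).
By the Nernst equation, E = +0.60 − (0.0591/6)·(4.958) = +0.55 V.

+0.55 V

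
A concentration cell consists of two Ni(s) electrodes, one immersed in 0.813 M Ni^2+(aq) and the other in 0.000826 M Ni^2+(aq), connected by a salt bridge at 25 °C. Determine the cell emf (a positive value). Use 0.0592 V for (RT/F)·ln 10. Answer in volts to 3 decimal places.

0.089 V

For a concentration cell E°cell = 0, since both electrodes use the same couple.
The compartment with the higher Ni^2+(aq) concentration (0.813 M) acts as the cathode; ions are reduced there and produced at the dilute (0.000826 M) anode.
With n = 2, Ecell = −(0.0592/2)·log([dilute]/[conc]) = −(0.0592/2)·log(0.000826/0.813) = +0.089 V.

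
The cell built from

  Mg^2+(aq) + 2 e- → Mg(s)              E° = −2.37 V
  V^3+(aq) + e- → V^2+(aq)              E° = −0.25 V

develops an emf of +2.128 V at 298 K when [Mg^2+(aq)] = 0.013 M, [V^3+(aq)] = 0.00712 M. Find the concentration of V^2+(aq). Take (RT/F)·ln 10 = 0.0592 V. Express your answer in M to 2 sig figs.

V³⁺/V²⁺ is the cathode (higher E°); E°cell = −0.25 − (−2.37) = +2.12 V with n = 2.
Since E = E° − (0.0592/n)·log Q, log Q = n(E° − E)/0.0592 = −0.270.
Balancing electrons gives 2 V^3+(aq) + Mg(s) → 2 V^2+(aq) + Mg^2+(aq); thus Q = ([V^2+(aq)]^2·[Mg^2+(aq)]) / [V^3+(aq)]^2.
Solving for the unknown gives log [V^2+(aq)] = −1.339, so [V^2+(aq)] ≈ 0.046 M.

0.046 M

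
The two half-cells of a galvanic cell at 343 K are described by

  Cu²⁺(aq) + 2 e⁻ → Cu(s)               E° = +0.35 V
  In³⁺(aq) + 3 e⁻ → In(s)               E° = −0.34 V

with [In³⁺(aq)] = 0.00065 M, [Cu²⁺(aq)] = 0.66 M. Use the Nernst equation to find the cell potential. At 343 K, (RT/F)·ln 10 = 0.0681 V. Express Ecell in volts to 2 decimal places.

+0.76 V

Since E°(Cu²⁺/Cu) > E°(In³⁺/In), Cu²⁺/Cu serves as the cathode.
E°cell = E°cat − E°an = +0.35 − (−0.34) = +0.69 V; n = 6.
For the overall reaction 3 Cu²⁺(aq) + 2 In(s) → 3 Cu(s) + 2 In³⁺(aq), Q = [In³⁺(aq)]^2 / [Cu²⁺(aq)]^3 = 1.47×10^−6, giving log Q = −5.833.
By the Nernst equation, E = +0.69 − (0.0681/6)·(−5.833) = +0.76 V.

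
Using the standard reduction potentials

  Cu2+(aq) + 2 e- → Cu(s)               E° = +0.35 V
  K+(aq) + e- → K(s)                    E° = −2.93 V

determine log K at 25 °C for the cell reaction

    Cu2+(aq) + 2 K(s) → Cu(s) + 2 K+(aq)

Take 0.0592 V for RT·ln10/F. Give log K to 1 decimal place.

The Cu²⁺/Cu couple is reduced (cathode); E°cell = +0.35 − (−2.93) = +3.28 V with n = 2.
At equilibrium E = 0, so log K = nE°cell / 0.0592 = (2)(+3.28) / 0.0592 = 110.8.

log K = 110.8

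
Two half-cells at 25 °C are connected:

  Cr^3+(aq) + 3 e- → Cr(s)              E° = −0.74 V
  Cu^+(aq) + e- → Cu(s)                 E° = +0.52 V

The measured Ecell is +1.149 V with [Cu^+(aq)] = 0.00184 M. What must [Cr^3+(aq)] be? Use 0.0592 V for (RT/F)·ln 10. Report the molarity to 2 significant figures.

The Cu⁺/Cu couple has the larger reduction potential, so it is the cathode: E°cell = +0.52 − (−0.74) = +1.26 V and n = 3.
From the Nernst equation, log Q = n(E° − E)/0.0592 = 3·(+1.26 − (+1.149))/0.0592 = 5.625.
Balancing electrons gives 3 Cu^+(aq) + Cr(s) → 3 Cu(s) + Cr^3+(aq); thus Q = [Cr^3+(aq)] / [Cu^+(aq)]^3.
Substituting the known concentrations and solving, log [Cr^3+(aq)] = −2.581 and [Cr^3+(aq)] = 0.0026 M.

0.0026 M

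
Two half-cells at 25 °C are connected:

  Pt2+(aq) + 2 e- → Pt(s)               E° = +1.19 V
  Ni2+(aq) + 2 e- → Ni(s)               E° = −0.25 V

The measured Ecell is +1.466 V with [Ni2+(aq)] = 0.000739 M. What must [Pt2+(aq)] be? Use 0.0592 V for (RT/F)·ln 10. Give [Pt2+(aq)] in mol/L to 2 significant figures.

The Pt²⁺/Pt couple has the larger reduction potential, so it is the cathode: E°cell = +1.19 − (−0.25) = +1.44 V and n = 2.
From the Nernst equation, log Q = n(E° − E)/0.0592 = 2·(+1.44 − (+1.466))/0.0592 = −0.878.
Balancing electrons gives Pt2+(aq) + Ni(s) → Pt(s) + Ni2+(aq); thus Q = [Ni2+(aq)] / [Pt2+(aq)].
Isolating [Pt2+(aq)] in Q = 10^{−0.878} yields log [Pt2+(aq)] = −2.253, i.e. 0.0056 M.

0.0056 M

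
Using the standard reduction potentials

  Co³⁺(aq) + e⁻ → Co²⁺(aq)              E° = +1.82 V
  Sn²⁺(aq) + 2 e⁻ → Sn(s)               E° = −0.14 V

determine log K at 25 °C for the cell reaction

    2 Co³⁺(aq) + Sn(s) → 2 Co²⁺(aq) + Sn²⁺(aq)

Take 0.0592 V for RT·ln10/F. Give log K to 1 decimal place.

The Co³⁺/Co²⁺ couple is reduced (cathode); E°cell = +1.82 − (−0.14) = +1.96 V with n = 2.
At equilibrium E = 0, so log K = nE°cell / 0.0592 = (2)(+1.96) / 0.0592 = 66.2.

log K = 66.2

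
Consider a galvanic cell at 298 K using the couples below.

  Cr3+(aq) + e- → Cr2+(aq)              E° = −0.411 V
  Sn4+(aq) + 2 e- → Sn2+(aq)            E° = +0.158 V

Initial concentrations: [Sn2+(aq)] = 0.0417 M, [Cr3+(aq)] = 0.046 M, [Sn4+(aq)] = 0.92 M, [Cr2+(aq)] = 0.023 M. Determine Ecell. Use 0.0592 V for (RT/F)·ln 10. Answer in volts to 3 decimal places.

+0.591 V

The Sn⁴⁺/Sn²⁺ couple has the more positive E°, so it is the cathode; Cr³⁺/Cr²⁺ is the anode.
E°cell = E°cat − E°an = +0.158 − (−0.411) = +0.569 V; n = 2.
The balanced reaction is Sn4+(aq) + 2 Cr2+(aq) → Sn2+(aq) + 2 Cr3+(aq), so Q = ([Sn2+(aq)]·[Cr3+(aq)]^2) / ([Sn4+(aq)]·[Cr2+(aq)]^2) = 0.181 and log Q = −0.742.
Applying E = E° − (RT ln10/nF)·log Q gives +0.569 − (0.0592/2)(−0.742) = +0.591 V.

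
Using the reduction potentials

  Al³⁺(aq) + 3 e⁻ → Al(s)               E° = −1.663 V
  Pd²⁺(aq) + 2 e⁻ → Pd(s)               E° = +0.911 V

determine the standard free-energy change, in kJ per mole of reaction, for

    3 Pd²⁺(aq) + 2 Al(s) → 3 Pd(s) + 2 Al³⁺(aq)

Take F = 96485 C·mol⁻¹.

−1490 kJ/mol

In the reaction as written Pd²⁺(aq) is reduced, so the Pd²⁺/Pd couple is the cathode and Al³⁺/Al is the anode.
E°cell = +0.911 − (−1.663) = +2.574 V; balancing electrons gives n = 6.
ΔG° = −nFE°cell = −(6)(96485)(+2.574) J/mol = −1490 kJ/mol.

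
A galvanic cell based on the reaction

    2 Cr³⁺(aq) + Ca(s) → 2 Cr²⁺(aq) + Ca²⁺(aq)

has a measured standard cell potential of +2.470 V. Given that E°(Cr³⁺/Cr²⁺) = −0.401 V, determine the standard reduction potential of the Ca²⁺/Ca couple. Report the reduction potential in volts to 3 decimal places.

−2.871 V

In the reaction as written the Cr³⁺/Cr²⁺ couple is reduced (cathode) and Ca²⁺/Ca is oxidized (anode), so E°cell = E°(Cr³⁺/Cr²⁺) − E°(Ca²⁺/Ca).
E°(Ca²⁺/Ca) = E°(cathode) − E°cell = −0.401 − (+2.470) = −2.871 V.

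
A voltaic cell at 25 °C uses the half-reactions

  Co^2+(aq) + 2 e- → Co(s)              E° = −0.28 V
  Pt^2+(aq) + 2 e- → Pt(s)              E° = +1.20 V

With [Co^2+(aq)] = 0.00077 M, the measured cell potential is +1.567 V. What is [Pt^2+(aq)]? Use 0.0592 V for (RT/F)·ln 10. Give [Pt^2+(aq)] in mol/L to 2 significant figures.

The Pt²⁺/Pt couple has the larger reduction potential, so it is the cathode: E°cell = +1.20 − (−0.28) = +1.48 V and n = 2.
Rearranging E = E° − (0.0592/n)·log Q gives log Q = 2(+1.48 − (+1.567))/0.0592 = −2.939.
The balanced reaction is Pt^2+(aq) + Co(s) → Pt(s) + Co^2+(aq), so Q = [Co^2+(aq)] / [Pt^2+(aq)].
Solving for the unknown gives log [Pt^2+(aq)] = −0.175, so [Pt^2+(aq)] ≈ 0.67 M.

0.67 M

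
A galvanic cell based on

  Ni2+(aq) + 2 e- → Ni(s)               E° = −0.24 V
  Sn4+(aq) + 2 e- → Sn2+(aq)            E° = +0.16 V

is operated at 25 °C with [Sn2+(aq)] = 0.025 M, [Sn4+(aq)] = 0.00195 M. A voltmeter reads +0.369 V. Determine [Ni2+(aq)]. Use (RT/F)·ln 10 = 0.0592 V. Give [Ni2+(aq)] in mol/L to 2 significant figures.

Sn⁴⁺/Sn²⁺ is the cathode (higher E°); E°cell = +0.16 − (−0.24) = +0.40 V with n = 2.
From the Nernst equation, log Q = n(E° − E)/0.0592 = 2·(+0.40 − (+0.369))/0.0592 = 1.047.
The balanced reaction is Sn4+(aq) + Ni(s) → Sn2+(aq) + Ni2+(aq), so Q = ([Sn2+(aq)]·[Ni2+(aq)]) / [Sn4+(aq)].
Substituting the known concentrations and solving, log [Ni2+(aq)] = −0.061 and [Ni2+(aq)] = 0.87 M.

0.87 M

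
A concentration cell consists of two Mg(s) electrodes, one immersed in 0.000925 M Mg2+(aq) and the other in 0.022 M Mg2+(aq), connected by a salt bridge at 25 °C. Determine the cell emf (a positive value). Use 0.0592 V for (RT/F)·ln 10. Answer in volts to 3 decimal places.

0.041 V

For a concentration cell E°cell = 0, since both electrodes use the same couple.
The compartment with the higher Mg2+(aq) concentration (0.022 M) acts as the cathode; ions are reduced there and produced at the dilute (0.000925 M) anode.
With n = 2, Ecell = −(0.0592/2)·log([dilute]/[conc]) = −(0.0592/2)·log(0.000925/0.022) = +0.041 V.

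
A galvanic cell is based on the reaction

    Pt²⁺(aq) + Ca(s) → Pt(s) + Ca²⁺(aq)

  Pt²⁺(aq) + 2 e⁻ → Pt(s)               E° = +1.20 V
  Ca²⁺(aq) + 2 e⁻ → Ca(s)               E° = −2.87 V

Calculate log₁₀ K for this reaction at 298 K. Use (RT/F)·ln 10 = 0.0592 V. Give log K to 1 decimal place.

log K = 137.5

The Pt²⁺/Pt couple is reduced (cathode); E°cell = +1.20 − (−2.87) = +4.07 V with n = 2.
At equilibrium E = 0, so log K = nE°cell / 0.0592 = (2)(+4.07) / 0.0592 = 137.5.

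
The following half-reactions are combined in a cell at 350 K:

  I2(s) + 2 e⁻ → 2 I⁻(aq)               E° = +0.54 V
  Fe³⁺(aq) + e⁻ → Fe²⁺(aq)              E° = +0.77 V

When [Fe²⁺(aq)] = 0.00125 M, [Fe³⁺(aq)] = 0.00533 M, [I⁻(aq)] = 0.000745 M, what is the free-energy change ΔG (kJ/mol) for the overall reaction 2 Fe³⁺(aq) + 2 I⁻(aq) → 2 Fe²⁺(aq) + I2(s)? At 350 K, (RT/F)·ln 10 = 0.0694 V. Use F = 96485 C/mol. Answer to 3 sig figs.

With Fe³⁺/Fe²⁺ reduced at the cathode, E°cell = +0.77 − (+0.54) = +0.23 V and n = 2.
The reaction quotient is [Fe²⁺(aq)]^2 / ([Fe³⁺(aq)]^2·[I⁻(aq)]^2) = 9.91×10^4; by Nernst, E = +0.23 − (0.0694/2)(4.996) = +0.0566 V.
ΔG = −nFE = −(2)(96485)(+0.0566) J/mol = −10.9 kJ/mol.

−10.9 kJ/mol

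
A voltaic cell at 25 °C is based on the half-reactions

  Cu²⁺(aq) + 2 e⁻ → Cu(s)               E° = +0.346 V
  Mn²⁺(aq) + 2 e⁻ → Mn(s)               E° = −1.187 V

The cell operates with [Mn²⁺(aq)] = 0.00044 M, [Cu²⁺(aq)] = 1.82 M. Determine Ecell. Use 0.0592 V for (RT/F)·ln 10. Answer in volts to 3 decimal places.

Since E°(Cu²⁺/Cu) > E°(Mn²⁺/Mn), Cu²⁺/Cu serves as the cathode.
E°cell = E°cat − E°an = +0.346 − (−1.187) = +1.533 V; n = 2.
The balanced reaction is Cu²⁺(aq) + Mn(s) → Cu(s) + Mn²⁺(aq), so Q = [Mn²⁺(aq)] / [Cu²⁺(aq)] = 0.000242 and log Q = −3.617.
Applying E = E° − (RT ln10/nF)·log Q gives +1.533 − (0.0592/2)(−3.617) = +1.640 V.

+1.640 V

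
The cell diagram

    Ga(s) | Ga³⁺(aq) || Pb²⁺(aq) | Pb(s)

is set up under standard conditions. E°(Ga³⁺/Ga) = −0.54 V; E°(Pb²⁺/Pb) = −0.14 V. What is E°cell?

+0.40 V

By convention the left-hand electrode in cell notation is the anode (oxidation) and the right-hand electrode is the cathode (reduction).
E°cell = E°(right) − E°(left) = −0.14 − (−0.54) = +0.40 V.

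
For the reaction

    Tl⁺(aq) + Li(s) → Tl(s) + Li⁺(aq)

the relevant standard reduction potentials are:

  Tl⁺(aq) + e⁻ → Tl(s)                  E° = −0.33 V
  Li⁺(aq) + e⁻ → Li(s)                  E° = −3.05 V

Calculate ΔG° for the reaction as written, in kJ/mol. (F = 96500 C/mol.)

−262 kJ/mol

In the reaction as written Tl⁺(aq) is reduced, so the Tl⁺/Tl couple is the cathode and Li⁺/Li is the anode.
E°cell = −0.33 − (−3.05) = +2.72 V; balancing electrons gives n = 1.
ΔG° = −nFE°cell = −(1)(96500)(+2.72) J/mol = −262 kJ/mol.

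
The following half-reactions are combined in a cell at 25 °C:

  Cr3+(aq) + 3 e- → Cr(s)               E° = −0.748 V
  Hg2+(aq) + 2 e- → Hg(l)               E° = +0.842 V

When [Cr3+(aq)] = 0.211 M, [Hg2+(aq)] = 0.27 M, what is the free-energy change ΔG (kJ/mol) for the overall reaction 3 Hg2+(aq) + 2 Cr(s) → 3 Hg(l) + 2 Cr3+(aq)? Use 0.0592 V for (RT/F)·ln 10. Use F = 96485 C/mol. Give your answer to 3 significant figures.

With Hg²⁺/Hg reduced at the cathode, E°cell = +0.842 − (−0.748) = +1.590 V and n = 6.
Q = [Cr3+(aq)]^2 / [Hg2+(aq)]^3 = 2.26, so log Q = 0.354 and E = +1.590 − (0.0592/6)(0.354) = +1.5865 V.
Finally ΔG = −nFE = −(6)(96485 C/mol)(+1.5865 V) = −918 kJ/mol.

−918 kJ/mol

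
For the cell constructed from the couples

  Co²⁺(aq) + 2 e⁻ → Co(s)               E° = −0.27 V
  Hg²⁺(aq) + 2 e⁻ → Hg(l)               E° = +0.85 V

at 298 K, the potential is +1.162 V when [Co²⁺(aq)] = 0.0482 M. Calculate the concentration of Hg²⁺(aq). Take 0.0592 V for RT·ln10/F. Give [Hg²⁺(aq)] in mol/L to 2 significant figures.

1.3 M

The Hg²⁺/Hg couple has the larger reduction potential, so it is the cathode: E°cell = +0.85 − (−0.27) = +1.12 V and n = 2.
Since E = E° − (0.0592/n)·log Q, log Q = n(E° − E)/0.0592 = −1.419.
Balancing electrons gives Hg²⁺(aq) + Co(s) → Hg(l) + Co²⁺(aq); thus Q = [Co²⁺(aq)] / [Hg²⁺(aq)].
Solving for the unknown gives log [Hg²⁺(aq)] = 0.102, so [Hg²⁺(aq)] ≈ 1.3 M.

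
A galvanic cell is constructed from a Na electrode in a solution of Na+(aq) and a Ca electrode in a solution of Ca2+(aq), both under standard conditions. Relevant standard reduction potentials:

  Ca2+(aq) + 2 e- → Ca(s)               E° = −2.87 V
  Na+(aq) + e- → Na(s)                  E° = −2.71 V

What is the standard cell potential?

The Na⁺/Na couple has the higher E°, so Na ion is reduced (cathode) and Ca is oxidized (anode).
E°cell = E°(cathode) − E°(anode) = −2.71 − (−2.87) = +0.16 V.

+0.16 V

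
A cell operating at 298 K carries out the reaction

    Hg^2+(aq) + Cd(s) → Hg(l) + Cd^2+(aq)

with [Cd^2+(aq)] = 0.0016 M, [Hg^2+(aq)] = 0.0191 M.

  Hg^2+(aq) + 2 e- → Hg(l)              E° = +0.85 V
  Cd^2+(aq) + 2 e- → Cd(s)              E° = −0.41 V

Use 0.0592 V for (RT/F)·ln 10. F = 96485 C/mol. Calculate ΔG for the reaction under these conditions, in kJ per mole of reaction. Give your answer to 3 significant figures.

The standard cell potential is +0.85 − (−0.41) = +1.26 V, with n = 2 electrons in the balanced equation.
Here Q = [Cd^2+(aq)] / [Hg^2+(aq)] = 0.0838 (log Q = −1.077), giving E = +1.26 − (0.0592/2)·(−1.077) = +1.2919 V.
Then ΔG = −nFE = −2 × 96485 × +1.2919 J/mol = −249 kJ/mol.

−249 kJ/mol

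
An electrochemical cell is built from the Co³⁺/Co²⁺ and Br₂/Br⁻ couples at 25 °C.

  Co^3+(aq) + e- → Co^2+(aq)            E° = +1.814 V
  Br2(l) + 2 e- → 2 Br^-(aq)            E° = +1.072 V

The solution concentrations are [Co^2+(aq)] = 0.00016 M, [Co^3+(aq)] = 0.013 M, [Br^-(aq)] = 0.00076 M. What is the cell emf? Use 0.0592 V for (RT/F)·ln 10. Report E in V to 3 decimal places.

+0.670 V

The Co³⁺/Co²⁺ couple has the more positive E°, so it is the cathode; Br₂/Br⁻ is the anode.
E°cell = +1.814 − (+1.072) = +0.742 V, with n = 2 electrons transferred.
Balancing gives 2 Co^3+(aq) + 2 Br^-(aq) → 2 Co^2+(aq) + Br2(l); hence Q = [Co^2+(aq)]^2 / ([Co^3+(aq)]^2·[Br^-(aq)]^2) = 262 (log Q = 2.419).
By the Nernst equation, E = +0.742 − (0.0592/2)·(2.419) = +0.670 V.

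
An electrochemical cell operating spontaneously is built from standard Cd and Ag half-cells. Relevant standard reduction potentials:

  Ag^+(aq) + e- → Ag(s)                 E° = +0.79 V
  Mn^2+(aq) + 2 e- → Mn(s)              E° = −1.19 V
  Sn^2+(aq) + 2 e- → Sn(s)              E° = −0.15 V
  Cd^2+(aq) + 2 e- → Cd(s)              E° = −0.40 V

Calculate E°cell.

The Ag⁺/Ag couple has the higher E°, so Ag ion is reduced (cathode) and Cd is oxidized (anode).
E°cell = E°(cathode) − E°(anode) = +0.79 − (−0.40) = +1.19 V.

+1.19 V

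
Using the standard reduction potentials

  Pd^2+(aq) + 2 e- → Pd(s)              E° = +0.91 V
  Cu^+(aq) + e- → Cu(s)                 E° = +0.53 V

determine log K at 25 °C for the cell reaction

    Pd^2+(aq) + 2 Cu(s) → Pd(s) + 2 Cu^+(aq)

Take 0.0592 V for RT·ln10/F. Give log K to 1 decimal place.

log K = 12.8

The Pd²⁺/Pd couple is reduced (cathode); E°cell = +0.91 − (+0.53) = +0.38 V with n = 2.
At equilibrium E = 0, so log K = nE°cell / 0.0592 = (2)(+0.38) / 0.0592 = 12.8.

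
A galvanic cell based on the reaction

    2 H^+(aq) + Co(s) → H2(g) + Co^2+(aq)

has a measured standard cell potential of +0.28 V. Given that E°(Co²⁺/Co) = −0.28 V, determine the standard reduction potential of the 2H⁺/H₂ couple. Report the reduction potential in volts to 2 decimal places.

In the reaction as written the 2H⁺/H₂ couple is reduced (cathode) and Co²⁺/Co is oxidized (anode), so E°cell = E°(2H⁺/H₂) − E°(Co²⁺/Co).
E°(2H⁺/H₂) = E°cell + E°(anode) = +0.28 + (−0.28) = +0.00 V.

+0.00 V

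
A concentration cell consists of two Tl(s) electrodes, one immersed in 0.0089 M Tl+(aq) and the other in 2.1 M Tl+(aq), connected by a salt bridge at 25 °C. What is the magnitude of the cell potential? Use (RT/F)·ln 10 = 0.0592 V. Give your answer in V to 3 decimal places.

For a concentration cell E°cell = 0, since both electrodes use the same couple.
The compartment with the higher Tl+(aq) concentration (2.1 M) acts as the cathode; ions are reduced there and produced at the dilute (0.0089 M) anode.
With n = 1, Ecell = −(0.0592/1)·log([dilute]/[conc]) = −(0.0592/1)·log(0.0089/2.1) = +0.140 V.

0.140 V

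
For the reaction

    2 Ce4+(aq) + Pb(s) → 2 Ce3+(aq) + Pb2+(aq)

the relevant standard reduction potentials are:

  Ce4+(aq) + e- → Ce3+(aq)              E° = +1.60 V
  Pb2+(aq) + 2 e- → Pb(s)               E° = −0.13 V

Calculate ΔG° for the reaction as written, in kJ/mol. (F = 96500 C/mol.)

−334 kJ/mol

In the reaction as written Ce4+(aq) is reduced, so the Ce⁴⁺/Ce³⁺ couple is the cathode and Pb²⁺/Pb is the anode.
E°cell = +1.60 − (−0.13) = +1.73 V; balancing electrons gives n = 2.
ΔG° = −nFE°cell = −(2)(96500)(+1.73) J/mol = −334 kJ/mol.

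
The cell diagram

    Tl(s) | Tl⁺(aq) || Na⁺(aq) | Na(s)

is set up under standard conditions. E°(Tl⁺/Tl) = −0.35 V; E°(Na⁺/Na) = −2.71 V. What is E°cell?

By convention the left-hand electrode in cell notation is the anode (oxidation) and the right-hand electrode is the cathode (reduction).
E°cell = E°(right) − E°(left) = −2.71 − (−0.35) = −2.36 V.
The negative sign shows that, as written, the cell would require an external voltage to drive the reaction.

−2.36 V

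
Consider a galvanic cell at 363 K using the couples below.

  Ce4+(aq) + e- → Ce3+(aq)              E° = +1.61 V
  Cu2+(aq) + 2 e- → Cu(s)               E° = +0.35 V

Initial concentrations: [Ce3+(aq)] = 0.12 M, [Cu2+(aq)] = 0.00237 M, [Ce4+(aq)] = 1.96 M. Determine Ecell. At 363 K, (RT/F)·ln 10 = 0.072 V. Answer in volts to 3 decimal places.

+1.442 V

The Ce⁴⁺/Ce³⁺ couple has the more positive E°, so it is the cathode; Cu²⁺/Cu is the anode.
The standard potential is +1.61 − (+0.35) = +1.26 V and the balanced reaction transfers n = 2 electrons.
Balancing gives 2 Ce4+(aq) + Cu(s) → 2 Ce3+(aq) + Cu2+(aq); hence Q = ([Ce3+(aq)]^2·[Cu2+(aq)]) / [Ce4+(aq)]^2 = 8.88×10^−6 (log Q = −5.051).
E = E° − (0.072/n)·log Q = +1.26 − (0.072/2)(−5.051) = +1.442 V.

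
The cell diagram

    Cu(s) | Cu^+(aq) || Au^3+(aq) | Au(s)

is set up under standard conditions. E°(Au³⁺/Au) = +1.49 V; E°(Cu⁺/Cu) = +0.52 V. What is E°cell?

By convention the left-hand electrode in cell notation is the anode (oxidation) and the right-hand electrode is the cathode (reduction).
E°cell = E°(right) − E°(left) = +1.49 − (+0.52) = +0.97 V.

+0.97 V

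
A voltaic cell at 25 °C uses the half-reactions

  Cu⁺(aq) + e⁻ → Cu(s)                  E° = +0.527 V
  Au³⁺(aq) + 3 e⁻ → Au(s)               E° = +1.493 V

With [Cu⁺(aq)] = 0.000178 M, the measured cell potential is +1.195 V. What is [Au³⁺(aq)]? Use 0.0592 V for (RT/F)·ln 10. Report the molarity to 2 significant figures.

2.3 M

Au³⁺/Au is the cathode (higher E°); E°cell = +1.493 − (+0.527) = +0.966 V with n = 3.
Since E = E° − (0.0592/n)·log Q, log Q = n(E° − E)/0.0592 = −11.605.
For Au³⁺(aq) + 3 Cu(s) → Au(s) + 3 Cu⁺(aq), the reaction quotient is Q = [Cu⁺(aq)]^3 / [Au³⁺(aq)].
Solving for the unknown gives log [Au³⁺(aq)] = 0.356, so [Au³⁺(aq)] ≈ 2.3 M.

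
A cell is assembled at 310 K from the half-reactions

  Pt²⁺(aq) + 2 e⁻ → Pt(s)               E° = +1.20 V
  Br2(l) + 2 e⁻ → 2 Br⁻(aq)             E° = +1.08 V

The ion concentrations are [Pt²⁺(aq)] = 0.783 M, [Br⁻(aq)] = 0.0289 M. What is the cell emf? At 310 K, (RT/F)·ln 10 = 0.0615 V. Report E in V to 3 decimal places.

Since E°(Pt²⁺/Pt) > E°(Br₂/Br⁻), Pt²⁺/Pt serves as the cathode.
The standard potential is +1.20 − (+1.08) = +0.12 V and the balanced reaction transfers n = 2 electrons.
For the overall reaction Pt²⁺(aq) + 2 Br⁻(aq) → Pt(s) + Br2(l), Q = 1 / ([Pt²⁺(aq)]·[Br⁻(aq)]^2) = 1.53×10^3, giving log Q = 3.184.
E = E° − (0.0615/n)·log Q = +0.12 − (0.0615/2)(3.184) = +0.022 V.

+0.022 V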